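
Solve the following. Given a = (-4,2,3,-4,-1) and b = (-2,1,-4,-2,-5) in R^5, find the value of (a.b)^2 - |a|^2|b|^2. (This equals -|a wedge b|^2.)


a . b = (-4)*(-2) + 2*1 + 3*(-4) + (-4)*(-2) + (-1)*(-5)
= 8 + 2 + (-12) + 8 + 5 = 11
|a|^2 = (-4)^2 + 2^2 + 3^2 + (-4)^2 + (-1)^2 = 46
|b|^2 = (-2)^2 + 1^2 + (-4)^2 + (-2)^2 + (-5)^2 = 50
(a.b)^2 = 11^2 = 121
|a|^2 * |b|^2 = 46 * 50 = 2300
Result = 121 - 2300 = -2179


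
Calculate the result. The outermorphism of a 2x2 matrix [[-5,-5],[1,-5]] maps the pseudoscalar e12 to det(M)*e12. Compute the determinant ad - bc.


The outermorphism of a linear map f sends e1^e2 to f(e1)^f(e2).
f(e1) = -5*e1 + 1*e2
f(e2) = -5*e1 - 5*e2
f(e1) ^ f(e2) = (-5*e1 + 1*e2) ^ (-5*e1 - 5*e2)
= (-5)*(-5)*e12 + 1*(-5)*e21
= (25 - (-5))*e12
= 30*e12
Coefficient = 30


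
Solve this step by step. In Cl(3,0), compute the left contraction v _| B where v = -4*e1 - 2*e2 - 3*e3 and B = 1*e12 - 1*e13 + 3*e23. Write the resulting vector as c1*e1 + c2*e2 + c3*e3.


Left contraction v _| B = <vB>_1 (grade-1 part of the geometric product vB).
Using e1_|e12 = e2, e2_|e12 = -e1, e1_|e13 = e3, e3_|e13 = -e1, e2_|e23 = e3, e3_|e23 = -e2:
e1 coeff: -v2*b12 - v3*b13 = -(-2)*(1) - (-3)*(-1) = -1
e2 coeff: v1*b12 - v3*b23 = (-4)*(1) - (-3)*(3) = 5
e3 coeff: v1*b13 + v2*b23 = (-4)*(-1) + (-2)*(3) = -2
v _| B = -1*e1 + 5*e2 - 2*e3


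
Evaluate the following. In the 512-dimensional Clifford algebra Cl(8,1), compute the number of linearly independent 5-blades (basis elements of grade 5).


Number of grade-k basis blades in Cl(p,q) with n = p + q is C(n, k).
n = 8 + 1 = 9
C(9, 5) = 9! / (5! * 4!)
= 362880 / (120 * 24)
= 126


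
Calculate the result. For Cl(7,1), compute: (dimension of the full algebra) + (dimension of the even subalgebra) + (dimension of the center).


n = 7 + 1 = 8
Total dim = 2^8 = 256
Even subalgebra dim = 2^7 = 128
n is even, so center dim = 1
Sum = 256 + 128 + 1 = 385


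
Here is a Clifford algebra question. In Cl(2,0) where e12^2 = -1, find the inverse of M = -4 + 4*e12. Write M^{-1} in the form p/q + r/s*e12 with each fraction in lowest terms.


M = -4 + 4*e12, where e12^2 = -1.
Since M commutes with its reverse ~M = a - b*e12, M * ~M = a^2 - b^2*e12^2 = a^2 + b^2.
So M^{-1} = ~M / (a^2 + b^2) = (a - b*e12)/(a^2 + b^2).
a^2 + b^2 = 16 + 16 = 32
Scalar part = -4/32 = -1/8
Bivector coeff = -4/32 = -1/8
M^{-1} = -1/8 - 1/8*e12


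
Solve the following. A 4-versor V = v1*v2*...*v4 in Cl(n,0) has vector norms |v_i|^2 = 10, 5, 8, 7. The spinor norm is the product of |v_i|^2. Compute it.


Spinor norm N(V) = |v1|^2 * |v2|^2 * ... * |v4|^2
= 10 * 5 * 8 * 7
Running product: 10, 50, 400, 2800
N(V) = 2800


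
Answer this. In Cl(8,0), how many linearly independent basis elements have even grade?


Even subalgebra dimension = 2^(n-1)
n = 8 + 0 = 8
2^(8 - 1) = 2^7 = 128
Verification: sum of C(8,k) for even k = 1 + 28 + 70 + 28 + 1 = 128
Result = 128


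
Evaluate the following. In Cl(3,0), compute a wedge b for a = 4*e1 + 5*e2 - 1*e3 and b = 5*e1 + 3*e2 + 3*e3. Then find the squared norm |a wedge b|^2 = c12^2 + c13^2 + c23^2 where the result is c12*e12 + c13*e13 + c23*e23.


a wedge b = (a1*b2 - a2*b1)*e12 + (a1*b3 - a3*b1)*e13 + (a2*b3 - a3*b2)*e23
e12 coeff: 4*3 - 5*5 = 12 - 25 = -13
e13 coeff: 4*3 - (-1)*5 = 12 - (-5) = 17
e23 coeff: 5*3 - (-1)*3 = 15 - (-3) = 18
|a wedge b|^2 = (-13)^2 + 17^2 + 18^2
= 169 + 289 + 324
= 782


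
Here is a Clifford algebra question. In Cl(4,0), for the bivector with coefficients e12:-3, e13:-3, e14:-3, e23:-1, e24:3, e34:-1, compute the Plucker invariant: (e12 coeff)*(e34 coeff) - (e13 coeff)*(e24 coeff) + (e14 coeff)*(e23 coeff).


Plucker relation: af - be + cd
a*f = (-3)*(-1) = 3
b*e = (-3)*3 = -9
c*d = (-3)*(-1) = 3
af - be + cd = 3 - (-9) + 3
= 15


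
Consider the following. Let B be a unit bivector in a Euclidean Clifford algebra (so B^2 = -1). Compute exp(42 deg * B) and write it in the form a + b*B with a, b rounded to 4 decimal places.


For a unit bivector B with B^2 = -1, the exponential series gives
e^(theta*B) = cos(theta) + sin(theta)*B (the GA analogue of Euler's formula).
theta = 42 degrees = 0.733038 rad
cos(42 deg) = 0.7431
sin(42 deg) = 0.6691
exp(theta*B) = 0.7431 + 0.6691*B


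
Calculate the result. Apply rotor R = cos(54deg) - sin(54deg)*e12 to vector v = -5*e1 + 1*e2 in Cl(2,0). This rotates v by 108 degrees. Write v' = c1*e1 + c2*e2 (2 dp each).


Rotor R = cos(54deg) - sin(54deg)*e12
Rotation angle theta = 2 * 54 = 108 degrees
v' = R*v*~R rotates v by theta.
cos(108deg) = -0.3090, sin(108deg) = 0.9511
v'_1 = -5*cos(108deg) - 1*sin(108deg)
= -5*(-0.3090) - 1*0.9511
= 0.59
v'_2 = -5*sin(108deg) + 1*cos(108deg)
= -5*0.9511 + 1*(-0.3090)
= -5.06
v' = 0.59*e1 - 5.06*e2


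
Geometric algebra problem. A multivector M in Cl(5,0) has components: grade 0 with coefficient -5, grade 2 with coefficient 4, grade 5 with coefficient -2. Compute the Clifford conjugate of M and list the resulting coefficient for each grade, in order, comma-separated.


Clifford conjugate sign for grade k: (-1)^(k(k+1)/2)
Grade 0: (-1)^(0*1/2) = (-1)^0 = 1, coeff -5 -> -5
Grade 2: (-1)^(2*3/2) = (-1)^3 = -1, coeff 4 -> -4
Grade 5: (-1)^(5*6/2) = (-1)^15 = -1, coeff -2 -> 2
Conjugated coefficients: -5, -4, 2


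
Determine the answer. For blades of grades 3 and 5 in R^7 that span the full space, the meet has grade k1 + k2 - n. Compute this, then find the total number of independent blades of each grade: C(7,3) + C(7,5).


Meet grade = grade(A) + grade(B) - n
= 3 + 5 - 7 = 1
C(7,3) = 35
C(7,5) = 21
dim_A + dim_B = 35 + 21 = 56


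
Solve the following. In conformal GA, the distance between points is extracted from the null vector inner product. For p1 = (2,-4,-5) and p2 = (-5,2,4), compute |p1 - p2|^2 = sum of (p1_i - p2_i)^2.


p1 - p2 = (7, -6, -9)
|p1 - p2|^2 = 7^2 + (-6)^2 + (-9)^2
= 49 + 36 + 81
= 166


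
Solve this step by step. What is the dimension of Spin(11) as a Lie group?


Spin(n) double-covers SO(n); both have Lie algebra so(n) of dimension n(n-1)/2.
n = 11
n(n-1) = 11 * 10 = 110
dim Spin(11) = 110/2 = 55


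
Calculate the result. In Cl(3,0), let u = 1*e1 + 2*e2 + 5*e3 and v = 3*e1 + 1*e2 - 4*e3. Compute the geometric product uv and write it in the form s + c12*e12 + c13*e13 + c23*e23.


In Cl(3,0): e_i^2 = 1, e_ie_j = -e_je_i for i != j.
Scalar part = u . v = 1*3 + 2*1 + 5*(-4)
= 3 + 2 + (-20) = -15
e12 coeff = 1*1 - 2*3 = 1 - 6 = -5
e13 coeff = 1*(-4) - 5*3 = -4 - 15 = -19
e23 coeff = 2*(-4) - 5*1 = -8 - 5 = -13
uv = -15 - 5*e12 - 19*e13 - 13*e23


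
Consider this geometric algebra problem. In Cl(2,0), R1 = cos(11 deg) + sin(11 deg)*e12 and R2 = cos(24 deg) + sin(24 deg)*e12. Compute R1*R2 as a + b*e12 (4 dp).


Same-plane rotors commute and their half-angles add:
R1*R2 = cos(a1 + a2) + sin(a1 + a2)*e12.
a1 + a2 = 11 + 24 = 35 deg
cos(35 deg) = 0.8192
sin(35 deg) = 0.5736
R1*R2 = 0.8192 + 0.5736*e12


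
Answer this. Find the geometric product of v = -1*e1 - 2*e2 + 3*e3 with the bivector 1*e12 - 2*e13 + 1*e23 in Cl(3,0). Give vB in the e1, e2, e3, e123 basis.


vB has grade-1 (vector) and grade-3 (trivector) parts: vB = (v _| B) + (v ^ B).
Vector part <vB>_1:
  e1: -v2*b12 - v3*b13 = -(-2)*(1) - (3)*(-2) = 8
  e2: v1*b12 - v3*b23 = (-1)*(1) - (3)*(1) = -4
  e3: v1*b13 + v2*b23 = (-1)*(-2) + (-2)*(1) = 0
Trivector part <vB>_3:
  e123: v1*b23 - v2*b13 + v3*b12 = (-1)*(1) - (-2)*(-2) + (3)*(1) = -2
vB = 8*e1 - 4*e2 + 0*e3 - 2*e123


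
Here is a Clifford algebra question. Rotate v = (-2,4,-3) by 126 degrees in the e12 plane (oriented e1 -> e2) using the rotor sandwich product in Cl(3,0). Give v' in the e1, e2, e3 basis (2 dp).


Rotor R = cos(63deg) - sin(63deg)*e12
Rotation angle theta = 2 * 63 = 126 degrees in the e12 plane (e1 -> e2).
The component perpendicular to the plane (e3) is invariant: v'_3 = v3 = -3.00
cos(126deg) = -0.5878, sin(126deg) = 0.8090
v'_1 = v1*cos(theta) - v2*sin(theta) = -2*(-0.5878) - 4*0.8090 = -2.06
v'_2 = v1*sin(theta) + v2*cos(theta) = -2*0.8090 + 4*(-0.5878) = -3.97
v' = -2.06*e1 - 3.97*e2 - 3.00*e3


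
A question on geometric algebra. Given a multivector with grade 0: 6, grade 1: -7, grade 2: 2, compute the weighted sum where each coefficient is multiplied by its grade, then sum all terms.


Grade-weighted sum = sum of grade_k * coefficient_k
0*6 = 0
1*(-7) = -7
2*2 = 4
Total = 0 + (-7) + 4 = -3


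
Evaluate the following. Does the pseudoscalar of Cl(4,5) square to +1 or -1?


The pseudoscalar I = e1...e_n (product of all n generators) of Cl(p,q) satisfies I^2 = (-1)^(q + n(n-1)/2).
p = 4, q = 5, n = p + q = 9
n(n-1)/2 = 9 * 8 / 2 = 36
Exponent = q + n(n-1)/2 = 5 + 36 = 41
I^2 = (-1)^41 = -1


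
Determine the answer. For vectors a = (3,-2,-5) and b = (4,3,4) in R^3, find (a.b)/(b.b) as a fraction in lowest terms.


Projection coefficient = (a . b) / (b . b)
a . b = 3*4 + (-2)*3 + (-5)*4
= 12 + (-6) + (-20) = -14
b . b = 4^2 + 3^2 + 4^2
= 16 + 9 + 16 = 41
Coefficient = -14/41
In lowest terms: -14/41


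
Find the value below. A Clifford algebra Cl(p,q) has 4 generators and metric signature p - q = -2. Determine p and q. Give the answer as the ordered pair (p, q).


We need p + q = 4 and p - q = -2.
Adding: 2p = 4 + (-2) = 2, so p = 1.
Then q = 4 - 1 = 3.
(p, q) = (1, 3)


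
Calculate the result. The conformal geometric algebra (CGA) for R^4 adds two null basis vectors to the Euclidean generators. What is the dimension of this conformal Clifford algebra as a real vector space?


The conformal model of R^4 uses Cl(5,1): the 4 Euclidean generators plus two extra orthogonal generators e+ (e+^2 = +1) and e- (e-^2 = -1), from which the null vectors e0, einf are built.
Number of generators m = 4 + 2 = 6.
dim Cl(p,q) = 2^m = 2^6 = 64


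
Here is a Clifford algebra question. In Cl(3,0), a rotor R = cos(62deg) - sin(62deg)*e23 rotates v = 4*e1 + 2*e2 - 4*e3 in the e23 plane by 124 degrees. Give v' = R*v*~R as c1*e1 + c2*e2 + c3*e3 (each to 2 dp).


Rotor R = cos(62deg) - sin(62deg)*e23
Rotation angle theta = 2 * 62 = 124 degrees in the e23 plane (e2 -> e3).
The component perpendicular to the plane (e1) is invariant: v'_1 = v1 = 4.00
cos(124deg) = -0.5592, sin(124deg) = 0.8290
v'_2 = v2*cos(theta) - v3*sin(theta) = 2*(-0.5592) - (-4)*0.8290 = 2.20
v'_3 = v2*sin(theta) + v3*cos(theta) = 2*0.8290 + (-4)*(-0.5592) = 3.89
v' = 4.00*e1 + 2.20*e2 + 3.89*e3


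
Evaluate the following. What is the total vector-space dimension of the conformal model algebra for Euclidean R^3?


The conformal model of R^3 uses Cl(4,1): the 3 Euclidean generators plus two extra orthogonal generators e+ (e+^2 = +1) and e- (e-^2 = -1), from which the null vectors e0, einf are built.
Number of generators m = 3 + 2 = 5.
dim Cl(p,q) = 2^m = 2^5 = 32


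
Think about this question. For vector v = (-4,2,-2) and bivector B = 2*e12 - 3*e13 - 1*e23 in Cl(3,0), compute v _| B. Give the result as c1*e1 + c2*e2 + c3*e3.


Left contraction v _| B = <vB>_1 (grade-1 part of the geometric product vB).
Using e1_|e12 = e2, e2_|e12 = -e1, e1_|e13 = e3, e3_|e13 = -e1, e2_|e23 = e3, e3_|e23 = -e2:
e1 coeff: -v2*b12 - v3*b13 = -(2)*(2) - (-2)*(-3) = -10
e2 coeff: v1*b12 - v3*b23 = (-4)*(2) - (-2)*(-1) = -10
e3 coeff: v1*b13 + v2*b23 = (-4)*(-3) + (2)*(-1) = 10
v _| B = -10*e1 - 10*e2 + 10*e3


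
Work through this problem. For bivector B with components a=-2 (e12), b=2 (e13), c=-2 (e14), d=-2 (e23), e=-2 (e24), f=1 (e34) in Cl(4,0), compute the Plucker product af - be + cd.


Plucker relation: af - be + cd
a*f = (-2)*1 = -2
b*e = 2*(-2) = -4
c*d = (-2)*(-2) = 4
af - be + cd = -2 - (-4) + 4
= 6


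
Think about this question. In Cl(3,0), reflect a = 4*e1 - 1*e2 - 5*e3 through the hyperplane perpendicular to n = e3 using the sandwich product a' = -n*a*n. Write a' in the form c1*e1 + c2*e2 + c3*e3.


Reflection formula: a' = -n*a*n, with n = e3 (unit vector, n^2 = 1).
For reflection through hyperplane perp to e3:
The component along e3 flips sign, others stay.
a = (4, -1, -5)
a' = (4, -1, 5)
a' = 4*e1 - 1*e2 + 5*e3


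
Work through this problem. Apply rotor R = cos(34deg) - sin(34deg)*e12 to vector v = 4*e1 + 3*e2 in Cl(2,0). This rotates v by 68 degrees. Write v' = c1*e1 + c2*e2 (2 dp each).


Rotor R = cos(34deg) - sin(34deg)*e12
Rotation angle theta = 2 * 34 = 68 degrees
v' = R*v*~R rotates v by theta.
cos(68deg) = 0.3746, sin(68deg) = 0.9272
v'_1 = 4*cos(68deg) - 3*sin(68deg)
= 4*0.3746 - 3*0.9272
= -1.28
v'_2 = 4*sin(68deg) + 3*cos(68deg)
= 4*0.9272 + 3*0.3746
= 4.83
v' = -1.28*e1 + 4.83*e2


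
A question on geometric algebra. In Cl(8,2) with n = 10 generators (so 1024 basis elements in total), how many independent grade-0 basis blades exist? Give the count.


Number of grade-k basis blades in Cl(p,q) with n = p + q is C(n, k).
n = 8 + 2 = 10
C(10, 0) = 10! / (0! * 10!)
= 3628800 / (1 * 3628800)
= 1


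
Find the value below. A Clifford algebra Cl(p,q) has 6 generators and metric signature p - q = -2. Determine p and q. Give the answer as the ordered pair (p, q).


We need p + q = 6 and p - q = -2.
Adding: 2p = 6 + (-2) = 4, so p = 2.
Then q = 6 - 2 = 4.
(p, q) = (2, 4)


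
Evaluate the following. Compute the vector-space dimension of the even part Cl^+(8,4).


Even subalgebra dimension = 2^(n-1)
n = 8 + 4 = 12
2^(12 - 1) = 2^11 = 2048
Verification: sum of C(12,k) for even k = 1 + 66 + 495 + 924 + 495 + 66 + 1 = 2048
Result = 2048


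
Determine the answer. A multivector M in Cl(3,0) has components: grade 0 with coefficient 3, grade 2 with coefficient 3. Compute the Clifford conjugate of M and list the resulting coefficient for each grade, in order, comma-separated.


Clifford conjugate sign for grade k: (-1)^(k(k+1)/2)
Grade 0: (-1)^(0*1/2) = (-1)^0 = 1, coeff 3 -> 3
Grade 2: (-1)^(2*3/2) = (-1)^3 = -1, coeff 3 -> -3
Conjugated coefficients: 3, -3


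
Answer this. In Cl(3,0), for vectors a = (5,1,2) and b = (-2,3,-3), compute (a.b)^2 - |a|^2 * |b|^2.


a . b = 5*(-2) + 1*3 + 2*(-3)
= -10 + 3 + (-6) = -13
|a|^2 = 5^2 + 1^2 + 2^2 = 30
|b|^2 = (-2)^2 + 3^2 + (-3)^2 = 22
(a.b)^2 = (-13)^2 = 169
|a|^2 * |b|^2 = 30 * 22 = 660
Result = 169 - 660 = -491


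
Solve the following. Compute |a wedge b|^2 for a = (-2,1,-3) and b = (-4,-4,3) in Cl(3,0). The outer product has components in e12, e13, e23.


a wedge b = (a1*b2 - a2*b1)*e12 + (a1*b3 - a3*b1)*e13 + (a2*b3 - a3*b2)*e23
e12 coeff: (-2)*(-4) - 1*(-4) = 8 - (-4) = 12
e13 coeff: (-2)*3 - (-3)*(-4) = -6 - 12 = -18
e23 coeff: 1*3 - (-3)*(-4) = 3 - 12 = -9
|a wedge b|^2 = 12^2 + (-18)^2 + (-9)^2
= 144 + 324 + 81
= 549


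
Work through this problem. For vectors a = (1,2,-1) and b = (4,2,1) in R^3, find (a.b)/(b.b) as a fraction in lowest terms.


Projection coefficient = (a . b) / (b . b)
a . b = 1*4 + 2*2 + (-1)*1
= 4 + 4 + (-1) = 7
b . b = 4^2 + 2^2 + 1^2
= 16 + 4 + 1 = 21
Coefficient = 7/21
In lowest terms: 1/3


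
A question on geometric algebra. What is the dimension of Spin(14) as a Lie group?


Spin(n) double-covers SO(n); both have Lie algebra so(n) of dimension n(n-1)/2.
n = 14
n(n-1) = 14 * 13 = 182
dim Spin(14) = 182/2 = 91


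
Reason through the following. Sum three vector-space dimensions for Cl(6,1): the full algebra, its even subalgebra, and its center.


n = 6 + 1 = 7
Total dim = 2^7 = 128
Even subalgebra dim = 2^6 = 64
n is odd, so center dim = 2
Sum = 128 + 64 + 2 = 194


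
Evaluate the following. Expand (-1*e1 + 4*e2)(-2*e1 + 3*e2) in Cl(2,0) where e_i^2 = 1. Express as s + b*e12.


Expand: (-1*e1 + 4*e2)(-2*e1 + 3*e2)
= (-1)*(-2)*e1e1 + (-1)*3*e1e2 + 4*(-2)*e2e1 + 4*3*e2e2
Using e1^2 = e2^2 = 1, e2e1 = -e1e2:
Scalar part s = (-1)*(-2) + 4*3 = 2 + 12 = 14
Bivector part b = (-1)*3 - 4*(-2) = -3 - (-8) = 5
uv = 14 + 5*e12


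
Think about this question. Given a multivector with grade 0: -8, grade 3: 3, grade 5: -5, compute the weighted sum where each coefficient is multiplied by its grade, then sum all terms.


Grade-weighted sum = sum of grade_k * coefficient_k
0*(-8) = 0
3*3 = 9
5*(-5) = -25
Total = 0 + 9 + (-25) = -16


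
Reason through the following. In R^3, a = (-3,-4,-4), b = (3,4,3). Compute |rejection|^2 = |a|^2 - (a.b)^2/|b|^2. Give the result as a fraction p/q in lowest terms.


|a|^2 = (-3)^2 + (-4)^2 + (-4)^2 = 41
|b|^2 = 3^2 + 4^2 + 3^2 = 34
a . b = (-3)*3 + (-4)*4 + (-4)*3 = -37
(a.b)^2 = (-37)^2 = 1369
|rej|^2 = 41 - 1369/34
= (1394 - 1369)/34
= 25/34
In lowest terms: 25/34


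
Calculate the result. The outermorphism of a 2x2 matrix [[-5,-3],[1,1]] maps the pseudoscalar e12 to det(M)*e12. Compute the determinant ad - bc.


The outermorphism of a linear map f sends e1^e2 to f(e1)^f(e2).
f(e1) = -5*e1 + 1*e2
f(e2) = -3*e1 + 1*e2
f(e1) ^ f(e2) = (-5*e1 + 1*e2) ^ (-3*e1 + 1*e2)
= (-5)*1*e12 + 1*(-3)*e21
= (-5 - (-3))*e12
= -2*e12
Coefficient = -2


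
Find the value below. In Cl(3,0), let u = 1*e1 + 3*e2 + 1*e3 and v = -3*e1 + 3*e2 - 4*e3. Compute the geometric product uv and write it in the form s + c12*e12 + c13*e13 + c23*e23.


In Cl(3,0): e_i^2 = 1, e_ie_j = -e_je_i for i != j.
Scalar part = u . v = 1*(-3) + 3*3 + 1*(-4)
= -3 + 9 + (-4) = 2
e12 coeff = 1*3 - 3*(-3) = 3 - (-9) = 12
e13 coeff = 1*(-4) - 1*(-3) = -4 - (-3) = -1
e23 coeff = 3*(-4) - 1*3 = -12 - 3 = -15
uv = 2 + 12*e12 - 1*e13 - 15*e23


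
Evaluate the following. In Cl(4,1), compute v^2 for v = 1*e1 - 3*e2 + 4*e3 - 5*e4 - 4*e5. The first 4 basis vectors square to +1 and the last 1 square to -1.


v^2 = sum of c_i^2 * e_i^2
Positive signature terms (e_i^2 = +1): 1^2 + (-3)^2 + 4^2 + (-5)^2 = 51
Negative signature terms (e_j^2 = -1): (-4)^2 = 16
v^2 = 51 - 16 = 35


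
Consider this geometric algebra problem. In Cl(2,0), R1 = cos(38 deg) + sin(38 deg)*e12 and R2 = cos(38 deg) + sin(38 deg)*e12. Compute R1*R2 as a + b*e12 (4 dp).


Same-plane rotors commute and their half-angles add:
R1*R2 = cos(a1 + a2) + sin(a1 + a2)*e12.
a1 + a2 = 38 + 38 = 76 deg
cos(76 deg) = 0.2419
sin(76 deg) = 0.9703
R1*R2 = 0.2419 + 0.9703*e12


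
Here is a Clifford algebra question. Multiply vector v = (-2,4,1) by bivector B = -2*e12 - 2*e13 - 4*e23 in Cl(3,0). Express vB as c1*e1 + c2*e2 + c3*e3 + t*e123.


vB has grade-1 (vector) and grade-3 (trivector) parts: vB = (v _| B) + (v ^ B).
Vector part <vB>_1:
  e1: -v2*b12 - v3*b13 = -(4)*(-2) - (1)*(-2) = 10
  e2: v1*b12 - v3*b23 = (-2)*(-2) - (1)*(-4) = 8
  e3: v1*b13 + v2*b23 = (-2)*(-2) + (4)*(-4) = -12
Trivector part <vB>_3:
  e123: v1*b23 - v2*b13 + v3*b12 = (-2)*(-4) - (4)*(-2) + (1)*(-2) = 14
vB = 10*e1 + 8*e2 - 12*e3 + 14*e123


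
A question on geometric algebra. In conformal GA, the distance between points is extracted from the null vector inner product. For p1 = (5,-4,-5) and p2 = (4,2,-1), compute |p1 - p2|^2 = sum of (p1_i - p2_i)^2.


p1 - p2 = (1, -6, -4)
|p1 - p2|^2 = 1^2 + (-6)^2 + (-4)^2
= 1 + 36 + 16
= 53


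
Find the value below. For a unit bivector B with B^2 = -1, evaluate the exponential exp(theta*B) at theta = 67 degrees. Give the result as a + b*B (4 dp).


For a unit bivector B with B^2 = -1, the exponential series gives
e^(theta*B) = cos(theta) + sin(theta)*B (the GA analogue of Euler's formula).
theta = 67 degrees = 1.169371 rad
cos(67 deg) = 0.3907
sin(67 deg) = 0.9205
exp(theta*B) = 0.3907 + 0.9205*B


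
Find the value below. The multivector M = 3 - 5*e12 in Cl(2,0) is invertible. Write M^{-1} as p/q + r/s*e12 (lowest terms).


M = 3 - 5*e12, where e12^2 = -1.
Since M commutes with its reverse ~M = a - b*e12, M * ~M = a^2 - b^2*e12^2 = a^2 + b^2.
So M^{-1} = ~M / (a^2 + b^2) = (a - b*e12)/(a^2 + b^2).
a^2 + b^2 = 9 + 25 = 34
Scalar part = 3/34 = 3/34
Bivector coeff = 5/34 = 5/34
M^{-1} = 3/34 + 5/34*e12


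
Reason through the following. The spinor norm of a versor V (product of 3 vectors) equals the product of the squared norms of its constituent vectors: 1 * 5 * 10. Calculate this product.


Spinor norm N(V) = |v1|^2 * |v2|^2 * ... * |v3|^2
= 1 * 5 * 10
Running product: 1, 5, 50
N(V) = 50


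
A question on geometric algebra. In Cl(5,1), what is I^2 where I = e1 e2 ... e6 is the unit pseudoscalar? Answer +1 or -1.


The pseudoscalar I = e1...e_n (product of all n generators) of Cl(p,q) satisfies I^2 = (-1)^(q + n(n-1)/2).
p = 5, q = 1, n = p + q = 6
n(n-1)/2 = 6 * 5 / 2 = 15
Exponent = q + n(n-1)/2 = 1 + 15 = 16
I^2 = (-1)^16 = +1


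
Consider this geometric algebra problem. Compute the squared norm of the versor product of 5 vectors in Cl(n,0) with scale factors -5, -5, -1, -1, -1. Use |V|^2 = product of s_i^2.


Each vector v_i has |v_i|^2 = s_i^2
Squared scales: (-5)^2 = 25, (-5)^2 = 25, (-1)^2 = 1, (-1)^2 = 1, (-1)^2 = 1
|V|^2 = 25 * 25 * 1 * 1 * 1
= 625


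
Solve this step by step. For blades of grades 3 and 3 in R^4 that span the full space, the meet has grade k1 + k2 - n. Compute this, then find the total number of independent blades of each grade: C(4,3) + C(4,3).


Meet grade = grade(A) + grade(B) - n
= 3 + 3 - 4 = 2
C(4,3) = 4
C(4,3) = 4
dim_A + dim_B = 4 + 4 = 8


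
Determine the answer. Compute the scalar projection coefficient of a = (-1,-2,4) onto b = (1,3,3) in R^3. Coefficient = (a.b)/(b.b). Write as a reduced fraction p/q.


Projection coefficient = (a . b) / (b . b)
a . b = (-1)*1 + (-2)*3 + 4*3
= -1 + (-6) + 12 = 5
b . b = 1^2 + 3^2 + 3^2
= 1 + 9 + 9 = 19
Coefficient = 5/19
In lowest terms: 5/19


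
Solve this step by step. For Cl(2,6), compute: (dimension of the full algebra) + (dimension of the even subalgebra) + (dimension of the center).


n = 2 + 6 = 8
Total dim = 2^8 = 256
Even subalgebra dim = 2^7 = 128
n is even, so center dim = 1
Sum = 256 + 128 + 1 = 385


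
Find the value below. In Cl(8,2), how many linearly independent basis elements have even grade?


Even subalgebra dimension = 2^(n-1)
n = 8 + 2 = 10
2^(10 - 1) = 2^9 = 512
Verification: sum of C(10,k) for even k = 1 + 45 + 210 + 210 + 45 + 1 = 512
Result = 512


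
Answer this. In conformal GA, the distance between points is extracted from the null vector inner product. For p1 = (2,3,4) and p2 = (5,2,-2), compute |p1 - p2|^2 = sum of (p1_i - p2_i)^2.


p1 - p2 = (-3, 1, 6)
|p1 - p2|^2 = (-3)^2 + 1^2 + 6^2
= 9 + 1 + 36
= 46


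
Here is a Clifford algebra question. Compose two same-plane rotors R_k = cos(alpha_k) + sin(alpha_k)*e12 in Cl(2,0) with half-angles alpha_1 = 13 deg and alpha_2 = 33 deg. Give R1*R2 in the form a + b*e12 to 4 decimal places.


Same-plane rotors commute and their half-angles add:
R1*R2 = cos(a1 + a2) + sin(a1 + a2)*e12.
a1 + a2 = 13 + 33 = 46 deg
cos(46 deg) = 0.6947
sin(46 deg) = 0.7193
R1*R2 = 0.6947 + 0.7193*e12


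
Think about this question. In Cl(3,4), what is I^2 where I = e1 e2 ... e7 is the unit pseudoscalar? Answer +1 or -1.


The pseudoscalar I = e1...e_n (product of all n generators) of Cl(p,q) satisfies I^2 = (-1)^(q + n(n-1)/2).
p = 3, q = 4, n = p + q = 7
n(n-1)/2 = 7 * 6 / 2 = 21
Exponent = q + n(n-1)/2 = 4 + 21 = 25
I^2 = (-1)^25 = -1


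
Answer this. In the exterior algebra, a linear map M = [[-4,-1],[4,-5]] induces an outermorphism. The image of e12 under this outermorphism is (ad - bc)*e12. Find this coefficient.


The outermorphism of a linear map f sends e1^e2 to f(e1)^f(e2).
f(e1) = -4*e1 + 4*e2
f(e2) = -1*e1 - 5*e2
f(e1) ^ f(e2) = (-4*e1 + 4*e2) ^ (-1*e1 - 5*e2)
= (-4)*(-5)*e12 + 4*(-1)*e21
= (20 - (-4))*e12
= 24*e12
Coefficient = 24


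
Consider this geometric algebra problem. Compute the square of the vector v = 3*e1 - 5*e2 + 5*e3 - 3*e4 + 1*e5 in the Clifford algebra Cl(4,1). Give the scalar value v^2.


v^2 = sum of c_i^2 * e_i^2
Positive signature terms (e_i^2 = +1): 3^2 + (-5)^2 + 5^2 + (-3)^2 = 68
Negative signature terms (e_j^2 = -1): 1^2 = 1
v^2 = 68 - 1 = 67


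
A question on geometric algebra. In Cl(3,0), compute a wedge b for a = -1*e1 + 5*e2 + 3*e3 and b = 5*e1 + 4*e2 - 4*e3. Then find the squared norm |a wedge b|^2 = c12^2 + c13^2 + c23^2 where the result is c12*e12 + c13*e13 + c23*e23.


a wedge b = (a1*b2 - a2*b1)*e12 + (a1*b3 - a3*b1)*e13 + (a2*b3 - a3*b2)*e23
e12 coeff: (-1)*4 - 5*5 = -4 - 25 = -29
e13 coeff: (-1)*(-4) - 3*5 = 4 - 15 = -11
e23 coeff: 5*(-4) - 3*4 = -20 - 12 = -32
|a wedge b|^2 = (-29)^2 + (-11)^2 + (-32)^2
= 841 + 121 + 1024
= 1986


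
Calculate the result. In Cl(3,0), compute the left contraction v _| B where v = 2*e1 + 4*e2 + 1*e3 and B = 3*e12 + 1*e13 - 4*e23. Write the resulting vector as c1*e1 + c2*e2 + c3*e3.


Left contraction v _| B = <vB>_1 (grade-1 part of the geometric product vB).
Using e1_|e12 = e2, e2_|e12 = -e1, e1_|e13 = e3, e3_|e13 = -e1, e2_|e23 = e3, e3_|e23 = -e2:
e1 coeff: -v2*b12 - v3*b13 = -(4)*(3) - (1)*(1) = -13
e2 coeff: v1*b12 - v3*b23 = (2)*(3) - (1)*(-4) = 10
e3 coeff: v1*b13 + v2*b23 = (2)*(1) + (4)*(-4) = -14
v _| B = -13*e1 + 10*e2 - 14*e3


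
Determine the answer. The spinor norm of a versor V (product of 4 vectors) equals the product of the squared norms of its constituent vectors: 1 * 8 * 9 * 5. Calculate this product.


Spinor norm N(V) = |v1|^2 * |v2|^2 * ... * |v4|^2
= 1 * 8 * 9 * 5
Running product: 1, 8, 72, 360
N(V) = 360


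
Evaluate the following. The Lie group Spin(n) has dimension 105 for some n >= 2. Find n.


dim Spin(n) = dim so(n) = n(n-1)/2.
Solve n(n-1)/2 = 105, i.e. n^2 - n - 210 = 0.
Discriminant = 1 + 8*105 = 841
n = (1 + sqrt(841))/2 = (1 + 29)/2 = 15


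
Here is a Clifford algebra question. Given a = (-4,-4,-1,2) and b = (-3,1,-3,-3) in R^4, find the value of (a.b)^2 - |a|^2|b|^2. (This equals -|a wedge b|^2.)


a . b = (-4)*(-3) + (-4)*1 + (-1)*(-3) + 2*(-3)
= 12 + (-4) + 3 + (-6) = 5
|a|^2 = (-4)^2 + (-4)^2 + (-1)^2 + 2^2 = 37
|b|^2 = (-3)^2 + 1^2 + (-3)^2 + (-3)^2 = 28
(a.b)^2 = 5^2 = 25
|a|^2 * |b|^2 = 37 * 28 = 1036
Result = 25 - 1036 = -1011


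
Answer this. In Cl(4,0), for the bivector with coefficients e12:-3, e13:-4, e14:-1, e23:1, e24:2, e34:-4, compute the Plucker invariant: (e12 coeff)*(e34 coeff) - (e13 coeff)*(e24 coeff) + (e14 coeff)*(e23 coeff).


Plucker relation: af - be + cd
a*f = (-3)*(-4) = 12
b*e = (-4)*2 = -8
c*d = (-1)*1 = -1
af - be + cd = 12 - (-8) + (-1)
= 19


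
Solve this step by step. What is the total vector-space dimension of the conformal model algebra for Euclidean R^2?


The conformal model of R^2 uses Cl(3,1): the 2 Euclidean generators plus two extra orthogonal generators e+ (e+^2 = +1) and e- (e-^2 = -1), from which the null vectors e0, einf are built.
Number of generators m = 2 + 2 = 4.
dim Cl(p,q) = 2^m = 2^4 = 16


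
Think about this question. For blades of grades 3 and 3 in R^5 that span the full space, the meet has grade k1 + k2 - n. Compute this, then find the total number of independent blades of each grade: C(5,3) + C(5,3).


Meet grade = grade(A) + grade(B) - n
= 3 + 3 - 5 = 1
C(5,3) = 10
C(5,3) = 10
dim_A + dim_B = 10 + 10 = 20


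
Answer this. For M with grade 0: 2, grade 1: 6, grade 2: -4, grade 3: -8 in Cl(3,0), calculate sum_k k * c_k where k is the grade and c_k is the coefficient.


Grade-weighted sum = sum of grade_k * coefficient_k
0*2 = 0
1*6 = 6
2*(-4) = -8
3*(-8) = -24
Total = 0 + 6 + (-8) + (-24) = -26


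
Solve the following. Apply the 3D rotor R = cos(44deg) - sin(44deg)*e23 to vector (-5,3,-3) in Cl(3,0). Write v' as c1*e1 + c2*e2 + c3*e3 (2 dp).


Rotor R = cos(44deg) - sin(44deg)*e23
Rotation angle theta = 2 * 44 = 88 degrees in the e23 plane (e2 -> e3).
The component perpendicular to the plane (e1) is invariant: v'_1 = v1 = -5.00
cos(88deg) = 0.0349, sin(88deg) = 0.9994
v'_2 = v2*cos(theta) - v3*sin(theta) = 3*0.0349 - (-3)*0.9994 = 3.10
v'_3 = v2*sin(theta) + v3*cos(theta) = 3*0.9994 + (-3)*0.0349 = 2.89
v' = -5.00*e1 + 3.10*e2 + 2.89*e3


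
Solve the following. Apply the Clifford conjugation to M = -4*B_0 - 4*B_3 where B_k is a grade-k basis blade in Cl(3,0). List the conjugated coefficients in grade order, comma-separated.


Clifford conjugate sign for grade k: (-1)^(k(k+1)/2)
Grade 0: (-1)^(0*1/2) = (-1)^0 = 1, coeff -4 -> -4
Grade 3: (-1)^(3*4/2) = (-1)^6 = 1, coeff -4 -> -4
Conjugated coefficients: -4, -4


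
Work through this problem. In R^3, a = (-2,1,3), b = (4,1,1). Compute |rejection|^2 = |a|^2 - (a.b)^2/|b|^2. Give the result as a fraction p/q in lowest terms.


|a|^2 = (-2)^2 + 1^2 + 3^2 = 14
|b|^2 = 4^2 + 1^2 + 1^2 = 18
a . b = (-2)*4 + 1*1 + 3*1 = -4
(a.b)^2 = (-4)^2 = 16
|rej|^2 = 14 - 16/18
= (252 - 16)/18
= 236/18
In lowest terms: 118/9


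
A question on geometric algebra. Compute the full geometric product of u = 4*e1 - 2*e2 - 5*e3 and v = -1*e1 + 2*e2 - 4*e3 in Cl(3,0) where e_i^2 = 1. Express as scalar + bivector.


In Cl(3,0): e_i^2 = 1, e_ie_j = -e_je_i for i != j.
Scalar part = u . v = 4*(-1) + (-2)*2 + (-5)*(-4)
= -4 + (-4) + 20 = 12
e12 coeff = 4*2 - (-2)*(-1) = 8 - 2 = 6
e13 coeff = 4*(-4) - (-5)*(-1) = -16 - 5 = -21
e23 coeff = (-2)*(-4) - (-5)*2 = 8 - (-10) = 18
uv = 12 + 6*e12 - 21*e13 + 18*e23


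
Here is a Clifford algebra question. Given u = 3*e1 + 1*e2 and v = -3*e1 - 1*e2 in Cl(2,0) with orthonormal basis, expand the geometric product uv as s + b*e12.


Expand: (3*e1 + 1*e2)(-3*e1 - 1*e2)
= 3*(-3)*e1e1 + 3*(-1)*e1e2 + 1*(-3)*e2e1 + 1*(-1)*e2e2
Using e1^2 = e2^2 = 1, e2e1 = -e1e2:
Scalar part s = 3*(-3) + 1*(-1) = -9 + (-1) = -10
Bivector part b = 3*(-1) - 1*(-3) = -3 - (-3) = 0
uv = -10 + 0*e12


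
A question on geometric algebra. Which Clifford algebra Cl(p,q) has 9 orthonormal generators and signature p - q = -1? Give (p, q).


We need p + q = 9 and p - q = -1.
Adding: 2p = 9 + (-1) = 8, so p = 4.
Then q = 9 - 4 = 5.
(p, q) = (4, 5)


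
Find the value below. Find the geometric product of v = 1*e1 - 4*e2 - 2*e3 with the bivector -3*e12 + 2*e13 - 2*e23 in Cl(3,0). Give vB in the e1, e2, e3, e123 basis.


vB has grade-1 (vector) and grade-3 (trivector) parts: vB = (v _| B) + (v ^ B).
Vector part <vB>_1:
  e1: -v2*b12 - v3*b13 = -(-4)*(-3) - (-2)*(2) = -8
  e2: v1*b12 - v3*b23 = (1)*(-3) - (-2)*(-2) = -7
  e3: v1*b13 + v2*b23 = (1)*(2) + (-4)*(-2) = 10
Trivector part <vB>_3:
  e123: v1*b23 - v2*b13 + v3*b12 = (1)*(-2) - (-4)*(2) + (-2)*(-3) = 12
vB = -8*e1 - 7*e2 + 10*e3 + 12*e123


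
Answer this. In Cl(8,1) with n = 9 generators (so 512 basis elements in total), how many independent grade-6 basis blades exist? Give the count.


Number of grade-k basis blades in Cl(p,q) with n = p + q is C(n, k).
n = 8 + 1 = 9
C(9, 6) = 9! / (6! * 3!)
= 362880 / (720 * 6)
= 84


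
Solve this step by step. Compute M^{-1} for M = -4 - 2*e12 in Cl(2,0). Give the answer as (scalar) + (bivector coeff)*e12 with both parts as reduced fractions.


M = -4 - 2*e12, where e12^2 = -1.
Since M commutes with its reverse ~M = a - b*e12, M * ~M = a^2 - b^2*e12^2 = a^2 + b^2.
So M^{-1} = ~M / (a^2 + b^2) = (a - b*e12)/(a^2 + b^2).
a^2 + b^2 = 16 + 4 = 20
Scalar part = -4/20 = -1/5
Bivector coeff = 2/20 = 1/10
M^{-1} = -1/5 + 1/10*e12


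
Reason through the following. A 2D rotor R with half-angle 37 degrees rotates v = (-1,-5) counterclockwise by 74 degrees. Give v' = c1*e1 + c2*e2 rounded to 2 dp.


Rotor R = cos(37deg) - sin(37deg)*e12
Rotation angle theta = 2 * 37 = 74 degrees
v' = R*v*~R rotates v by theta.
cos(74deg) = 0.2756, sin(74deg) = 0.9613
v'_1 = -1*cos(74deg) - (-5)*sin(74deg)
= -1*0.2756 - (-5)*0.9613
= 4.53
v'_2 = -1*sin(74deg) + (-5)*cos(74deg)
= -1*0.9613 + (-5)*0.2756
= -2.34
v' = 4.53*e1 - 2.34*e2


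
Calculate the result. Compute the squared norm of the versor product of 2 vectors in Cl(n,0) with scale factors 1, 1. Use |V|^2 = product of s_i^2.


Each vector v_i has |v_i|^2 = s_i^2
Squared scales: 1^2 = 1, 1^2 = 1
|V|^2 = 1 * 1
= 1


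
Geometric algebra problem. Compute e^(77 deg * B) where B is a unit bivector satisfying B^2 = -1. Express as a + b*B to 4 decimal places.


For a unit bivector B with B^2 = -1, the exponential series gives
e^(theta*B) = cos(theta) + sin(theta)*B (the GA analogue of Euler's formula).
theta = 77 degrees = 1.343904 rad
cos(77 deg) = 0.2250
sin(77 deg) = 0.9744
exp(theta*B) = 0.2250 + 0.9744*B


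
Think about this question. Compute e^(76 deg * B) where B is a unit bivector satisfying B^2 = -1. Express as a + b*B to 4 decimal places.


For a unit bivector B with B^2 = -1, the exponential series gives
e^(theta*B) = cos(theta) + sin(theta)*B (the GA analogue of Euler's formula).
theta = 76 degrees = 1.32645 rad
cos(76 deg) = 0.2419
sin(76 deg) = 0.9703
exp(theta*B) = 0.2419 + 0.9703*B


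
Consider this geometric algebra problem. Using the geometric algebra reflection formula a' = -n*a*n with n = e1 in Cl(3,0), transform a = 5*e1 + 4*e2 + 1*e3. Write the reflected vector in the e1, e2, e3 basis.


Reflection formula: a' = -n*a*n, with n = e1 (unit vector, n^2 = 1).
For reflection through hyperplane perp to e1:
The component along e1 flips sign, others stay.
a = (5, 4, 1)
a' = (-5, 4, 1)
a' = -5*e1 + 4*e2 + 1*e3


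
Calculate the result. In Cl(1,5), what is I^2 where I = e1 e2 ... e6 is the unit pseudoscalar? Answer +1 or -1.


The pseudoscalar I = e1...e_n (product of all n generators) of Cl(p,q) satisfies I^2 = (-1)^(q + n(n-1)/2).
p = 1, q = 5, n = p + q = 6
n(n-1)/2 = 6 * 5 / 2 = 15
Exponent = q + n(n-1)/2 = 5 + 15 = 20
I^2 = (-1)^20 = +1


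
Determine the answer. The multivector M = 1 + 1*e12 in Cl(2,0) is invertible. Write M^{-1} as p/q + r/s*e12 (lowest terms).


M = 1 + 1*e12, where e12^2 = -1.
Since M commutes with its reverse ~M = a - b*e12, M * ~M = a^2 - b^2*e12^2 = a^2 + b^2.
So M^{-1} = ~M / (a^2 + b^2) = (a - b*e12)/(a^2 + b^2).
a^2 + b^2 = 1 + 1 = 2
Scalar part = 1/2 = 1/2
Bivector coeff = -1/2 = -1/2
M^{-1} = 1/2 - 1/2*e12


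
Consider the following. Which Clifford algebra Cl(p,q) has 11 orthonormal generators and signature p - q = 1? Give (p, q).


We need p + q = 11 and p - q = 1.
Adding: 2p = 11 + 1 = 12, so p = 6.
Then q = 11 - 6 = 5.
(p, q) = (6, 5)


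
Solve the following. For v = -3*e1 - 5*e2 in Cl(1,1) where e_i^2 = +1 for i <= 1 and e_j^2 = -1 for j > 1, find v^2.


v^2 = sum of c_i^2 * e_i^2
Positive signature terms (e_i^2 = +1): (-3)^2 = 9
Negative signature terms (e_j^2 = -1): (-5)^2 = 25
v^2 = 9 - 25 = -16


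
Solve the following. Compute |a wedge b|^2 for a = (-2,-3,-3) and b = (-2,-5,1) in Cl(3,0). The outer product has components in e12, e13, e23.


a wedge b = (a1*b2 - a2*b1)*e12 + (a1*b3 - a3*b1)*e13 + (a2*b3 - a3*b2)*e23
e12 coeff: (-2)*(-5) - (-3)*(-2) = 10 - 6 = 4
e13 coeff: (-2)*1 - (-3)*(-2) = -2 - 6 = -8
e23 coeff: (-3)*1 - (-3)*(-5) = -3 - 15 = -18
|a wedge b|^2 = 4^2 + (-8)^2 + (-18)^2
= 16 + 64 + 324
= 404


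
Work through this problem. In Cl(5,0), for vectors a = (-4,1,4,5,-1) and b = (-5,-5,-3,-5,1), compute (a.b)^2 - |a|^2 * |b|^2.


a . b = (-4)*(-5) + 1*(-5) + 4*(-3) + 5*(-5) + (-1)*1
= 20 + (-5) + (-12) + (-25) + (-1) = -23
|a|^2 = (-4)^2 + 1^2 + 4^2 + 5^2 + (-1)^2 = 59
|b|^2 = (-5)^2 + (-5)^2 + (-3)^2 + (-5)^2 + 1^2 = 85
(a.b)^2 = (-23)^2 = 529
|a|^2 * |b|^2 = 59 * 85 = 5015
Result = 529 - 5015 = -4486


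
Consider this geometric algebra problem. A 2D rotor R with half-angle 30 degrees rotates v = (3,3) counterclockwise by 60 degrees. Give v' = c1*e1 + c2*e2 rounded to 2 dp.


Rotor R = cos(30deg) - sin(30deg)*e12
Rotation angle theta = 2 * 30 = 60 degrees
v' = R*v*~R rotates v by theta.
cos(60deg) = 0.5000, sin(60deg) = 0.8660
v'_1 = 3*cos(60deg) - 3*sin(60deg)
= 3*0.5000 - 3*0.8660
= -1.10
v'_2 = 3*sin(60deg) + 3*cos(60deg)
= 3*0.8660 + 3*0.5000
= 4.10
v' = -1.10*e1 + 4.10*e2


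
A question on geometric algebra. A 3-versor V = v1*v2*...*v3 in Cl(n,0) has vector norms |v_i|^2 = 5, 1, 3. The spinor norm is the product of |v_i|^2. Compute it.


Spinor norm N(V) = |v1|^2 * |v2|^2 * ... * |v3|^2
= 5 * 1 * 3
Running product: 5, 5, 15
N(V) = 15


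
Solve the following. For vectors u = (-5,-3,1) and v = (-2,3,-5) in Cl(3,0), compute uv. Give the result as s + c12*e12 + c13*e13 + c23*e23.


In Cl(3,0): e_i^2 = 1, e_ie_j = -e_je_i for i != j.
Scalar part = u . v = (-5)*(-2) + (-3)*3 + 1*(-5)
= 10 + (-9) + (-5) = -4
e12 coeff = (-5)*3 - (-3)*(-2) = -15 - 6 = -21
e13 coeff = (-5)*(-5) - 1*(-2) = 25 - (-2) = 27
e23 coeff = (-3)*(-5) - 1*3 = 15 - 3 = 12
uv = -4 - 21*e12 + 27*e13 + 12*e23


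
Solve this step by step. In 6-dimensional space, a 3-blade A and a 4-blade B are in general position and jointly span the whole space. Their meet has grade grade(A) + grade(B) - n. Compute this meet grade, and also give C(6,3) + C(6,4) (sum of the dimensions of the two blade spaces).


Meet grade = grade(A) + grade(B) - n
= 3 + 4 - 6 = 1
C(6,3) = 20
C(6,4) = 15
dim_A + dim_B = 20 + 15 = 35


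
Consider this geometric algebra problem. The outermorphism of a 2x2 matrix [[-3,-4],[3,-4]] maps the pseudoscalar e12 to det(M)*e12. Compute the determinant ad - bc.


The outermorphism of a linear map f sends e1^e2 to f(e1)^f(e2).
f(e1) = -3*e1 + 3*e2
f(e2) = -4*e1 - 4*e2
f(e1) ^ f(e2) = (-3*e1 + 3*e2) ^ (-4*e1 - 4*e2)
= (-3)*(-4)*e12 + 3*(-4)*e21
= (12 - (-12))*e12
= 24*e12
Coefficient = 24


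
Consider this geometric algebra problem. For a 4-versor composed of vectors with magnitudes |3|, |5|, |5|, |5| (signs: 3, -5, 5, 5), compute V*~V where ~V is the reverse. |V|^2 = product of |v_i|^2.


Each vector v_i has |v_i|^2 = s_i^2
Squared scales: 3^2 = 9, (-5)^2 = 25, 5^2 = 25, 5^2 = 25
|V|^2 = 9 * 25 * 25 * 25
= 140625


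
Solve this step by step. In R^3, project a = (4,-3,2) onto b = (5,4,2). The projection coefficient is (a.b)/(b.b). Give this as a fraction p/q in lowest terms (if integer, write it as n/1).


Projection coefficient = (a . b) / (b . b)
a . b = 4*5 + (-3)*4 + 2*2
= 20 + (-12) + 4 = 12
b . b = 5^2 + 4^2 + 2^2
= 25 + 16 + 4 = 45
Coefficient = 12/45
In lowest terms: 4/15


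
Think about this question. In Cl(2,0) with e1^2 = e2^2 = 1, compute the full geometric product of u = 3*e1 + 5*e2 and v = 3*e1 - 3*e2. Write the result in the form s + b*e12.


Expand: (3*e1 + 5*e2)(3*e1 - 3*e2)
= 3*3*e1e1 + 3*(-3)*e1e2 + 5*3*e2e1 + 5*(-3)*e2e2
Using e1^2 = e2^2 = 1, e2e1 = -e1e2:
Scalar part s = 3*3 + 5*(-3) = 9 + (-15) = -6
Bivector part b = 3*(-3) - 5*3 = -9 - 15 = -24
uv = -6 - 24*e12


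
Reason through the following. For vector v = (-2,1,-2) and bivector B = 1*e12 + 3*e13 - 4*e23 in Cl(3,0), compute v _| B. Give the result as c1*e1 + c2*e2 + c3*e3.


Left contraction v _| B = <vB>_1 (grade-1 part of the geometric product vB).
Using e1_|e12 = e2, e2_|e12 = -e1, e1_|e13 = e3, e3_|e13 = -e1, e2_|e23 = e3, e3_|e23 = -e2:
e1 coeff: -v2*b12 - v3*b13 = -(1)*(1) - (-2)*(3) = 5
e2 coeff: v1*b12 - v3*b23 = (-2)*(1) - (-2)*(-4) = -10
e3 coeff: v1*b13 + v2*b23 = (-2)*(3) + (1)*(-4) = -10
v _| B = 5*e1 - 10*e2 - 10*e3


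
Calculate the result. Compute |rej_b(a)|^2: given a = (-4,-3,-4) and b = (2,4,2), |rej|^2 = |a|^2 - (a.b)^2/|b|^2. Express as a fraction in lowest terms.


|a|^2 = (-4)^2 + (-3)^2 + (-4)^2 = 41
|b|^2 = 2^2 + 4^2 + 2^2 = 24
a . b = (-4)*2 + (-3)*4 + (-4)*2 = -28
(a.b)^2 = (-28)^2 = 784
|rej|^2 = 41 - 784/24
= (984 - 784)/24
= 200/24
In lowest terms: 25/3


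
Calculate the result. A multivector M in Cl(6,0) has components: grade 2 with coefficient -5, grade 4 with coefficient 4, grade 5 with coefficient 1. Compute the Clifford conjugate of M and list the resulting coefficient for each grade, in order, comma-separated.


Clifford conjugate sign for grade k: (-1)^(k(k+1)/2)
Grade 2: (-1)^(2*3/2) = (-1)^3 = -1, coeff -5 -> 5
Grade 4: (-1)^(4*5/2) = (-1)^10 = 1, coeff 4 -> 4
Grade 5: (-1)^(5*6/2) = (-1)^15 = -1, coeff 1 -> -1
Conjugated coefficients: 5, 4, -1


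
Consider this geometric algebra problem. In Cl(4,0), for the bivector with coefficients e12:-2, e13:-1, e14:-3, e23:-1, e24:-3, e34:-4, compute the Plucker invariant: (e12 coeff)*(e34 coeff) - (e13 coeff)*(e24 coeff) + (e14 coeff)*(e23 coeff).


Plucker relation: af - be + cd
a*f = (-2)*(-4) = 8
b*e = (-1)*(-3) = 3
c*d = (-3)*(-1) = 3
af - be + cd = 8 - 3 + 3
= 8


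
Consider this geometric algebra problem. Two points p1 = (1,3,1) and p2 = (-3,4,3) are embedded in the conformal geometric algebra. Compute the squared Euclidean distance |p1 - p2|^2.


p1 - p2 = (4, -1, -2)
|p1 - p2|^2 = 4^2 + (-1)^2 + (-2)^2
= 16 + 1 + 4
= 21
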